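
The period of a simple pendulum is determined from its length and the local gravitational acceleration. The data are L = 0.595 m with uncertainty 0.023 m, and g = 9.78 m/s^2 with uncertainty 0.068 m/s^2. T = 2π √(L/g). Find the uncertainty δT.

0.0304 s

For a monomial T ∝ L^(1/2), g^(-1/2), fractional errors add in quadrature:
  (½·δL/L)² = (0.5×0.0387)² = 0.000374;  (−½·δg/g)² = (-0.5×0.00695)² = 1.21e-05
δT/T = √(0.000386) = 0.0196
T = 1.55 s, so δT = 0.0196 × 1.55 = 0.0304 s.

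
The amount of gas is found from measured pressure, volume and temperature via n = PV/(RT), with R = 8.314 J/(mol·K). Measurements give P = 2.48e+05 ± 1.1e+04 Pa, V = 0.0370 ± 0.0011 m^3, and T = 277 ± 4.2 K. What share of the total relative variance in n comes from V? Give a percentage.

(δn/n)² = (1·δP/P)² + (1·δV/V)² + (-1·δT/T)²
  P term: (1×0.0444)² = 0.00197
  V term: (1×0.0297)² = 0.000884
  T term: (-1×0.0152)² = 0.000230
Total = 0.00308. Share from V = 0.000884/0.00308 = 0.287.

28.7%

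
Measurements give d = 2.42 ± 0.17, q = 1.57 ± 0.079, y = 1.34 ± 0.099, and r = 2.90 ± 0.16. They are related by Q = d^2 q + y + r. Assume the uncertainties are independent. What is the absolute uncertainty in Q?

1.38

Let p = d^2·q = 9.19. δp/p = √((2·δd/d)² + (1·δq/q)²) = √(0.0197 + 0.00253) = 0.149, so δp = 1.37.
Q = p + y + r: δQ = √(δp² + δy² + δr²) = √(1.88 + 0.00980 + 0.0256) = 1.38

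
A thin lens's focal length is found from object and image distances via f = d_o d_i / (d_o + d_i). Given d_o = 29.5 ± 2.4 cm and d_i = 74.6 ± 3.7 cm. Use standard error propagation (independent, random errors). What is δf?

∂f/∂d_o = (d_i/(d_o+d_i))² = 0.514;  ∂f/∂d_i = (d_o/(d_o+d_i))² = 0.0803
δf = √((∂f/∂d_o · δd_o)² + (∂f/∂d_i · δd_i)²) = √(1.52 + 0.0883) = 1.27 cm

1.27 cm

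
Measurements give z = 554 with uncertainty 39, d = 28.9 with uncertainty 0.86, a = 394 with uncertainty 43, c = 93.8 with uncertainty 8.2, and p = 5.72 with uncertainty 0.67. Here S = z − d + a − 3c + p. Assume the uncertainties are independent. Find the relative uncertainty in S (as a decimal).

0.0980

S is a linear combination, so absolute uncertainties add in quadrature:
  (δz)² = 1520;  (δd)² = 0.740;  (δa)² = 1850;  (3·δc)² = 605;  (δp)² = 0.449
δS = √(3980) = 63.1
S = 643, so δS/S = 63.1/643 = 0.0980.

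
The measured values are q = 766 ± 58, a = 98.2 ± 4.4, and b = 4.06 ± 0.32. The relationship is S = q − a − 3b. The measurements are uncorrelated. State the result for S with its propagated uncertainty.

656 ± 58.2

For a sum/difference, combine absolute errors in quadrature:
  (δq)² = 3360;  (δa)² = 19.4;  (3·δb)² = 0.922
δS = √(3380) = 58.2
S = 656.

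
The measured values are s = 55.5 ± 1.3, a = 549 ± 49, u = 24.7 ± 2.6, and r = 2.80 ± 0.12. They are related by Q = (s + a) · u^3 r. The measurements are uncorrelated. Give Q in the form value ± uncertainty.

(2.55 ± 0.839) × 10^7

Let w = s + a = 604. δw = √(δs² + δa²) = √(1.69 + 2400) = 49.0, so δw/w = 0.0811.
Q is then a monomial in w, u, r:
δQ/Q = √((δw/w)² + (3·δu/u)² + (1·δr/r)²) = √(0.00658 + 0.0997 + 0.00184) = 0.329
Q = 2.55e+07, so δQ = 0.329 × 2.55e+07 = 8.39e+06.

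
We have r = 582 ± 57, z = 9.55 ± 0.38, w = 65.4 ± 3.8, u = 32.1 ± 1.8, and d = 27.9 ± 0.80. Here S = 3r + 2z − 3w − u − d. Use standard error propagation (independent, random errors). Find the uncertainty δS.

S is a linear combination, so absolute uncertainties add in quadrature:
  (3·δr)² = 29200;  (2·δz)² = 0.578;  (3·δw)² = 130;  (δu)² = 3.24;  (δd)² = 0.640
δS = √(29400) = 171

171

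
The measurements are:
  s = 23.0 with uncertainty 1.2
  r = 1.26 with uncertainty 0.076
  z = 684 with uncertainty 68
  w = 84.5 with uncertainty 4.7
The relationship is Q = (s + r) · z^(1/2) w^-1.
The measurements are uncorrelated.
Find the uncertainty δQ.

0.672

Let u = s + r = 24.3. δu = √(δs² + δr²) = √(1.44 + 0.00578) = 1.20, so δu/u = 0.0496.
Q is then a monomial in u, z, w:
δQ/Q = √((δu/u)² + (½·δz/z)² + (-1·δw/w)²) = √(0.00246 + 0.00247 + 0.00309) = 0.0896
Q = 7.51, so δQ = 0.0896 × 7.51 = 0.672.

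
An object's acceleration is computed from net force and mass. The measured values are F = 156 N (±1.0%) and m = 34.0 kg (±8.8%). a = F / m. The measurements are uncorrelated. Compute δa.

Products/powers → add relative errors in quadrature, weighted by exponent:
  (1·δF/F)² = (1×0.0100)² = 0.000100;  (-1·δm/m)² = (-1×0.0880)² = 0.00774
δa/a = √(0.00784) = 0.0886
a = 4.59 m/s^2, so δa = 0.0886 × 4.59 = 0.406 m/s^2.

0.406 m/s^2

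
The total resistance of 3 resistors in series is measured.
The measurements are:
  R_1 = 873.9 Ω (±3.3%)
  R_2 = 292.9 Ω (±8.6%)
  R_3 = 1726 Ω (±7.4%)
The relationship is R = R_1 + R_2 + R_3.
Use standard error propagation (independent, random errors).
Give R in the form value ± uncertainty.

Sums and differences: (δR)² = Σ (cᵢ δxᵢ)².
  (δR_1)² = 832;  (δR_2)² = 635;  (δR_3)² = 16300
δR = √(17800) = 133 Ω
R = 2893 Ω.

2893 ± 133 Ω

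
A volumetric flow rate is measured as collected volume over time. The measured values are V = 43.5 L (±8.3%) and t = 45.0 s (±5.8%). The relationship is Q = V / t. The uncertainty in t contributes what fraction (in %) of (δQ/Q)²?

32.8%

(δQ/Q)² = (1·δV/V)² + (-1·δt/t)²
  V term: (1×0.0830)² = 0.00689
  t term: (-1×0.0580)² = 0.00336
Total = 0.0103. Share from t = 0.00336/0.0103 = 0.328.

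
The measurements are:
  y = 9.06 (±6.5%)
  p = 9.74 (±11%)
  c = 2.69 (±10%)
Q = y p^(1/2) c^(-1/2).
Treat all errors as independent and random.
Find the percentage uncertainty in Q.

For a monomial Q ∝ y, p^(1/2), c^(-1/2), fractional errors add in quadrature:
  (1·δy/y)² = (1×0.0650)² = 0.00423;  (½·δp/p)² = (0.5×0.110)² = 0.00303;  (−½·δc/c)² = (-0.5×0.100)² = 0.00250
δQ/Q = √(0.00975) = 0.0987

9.87%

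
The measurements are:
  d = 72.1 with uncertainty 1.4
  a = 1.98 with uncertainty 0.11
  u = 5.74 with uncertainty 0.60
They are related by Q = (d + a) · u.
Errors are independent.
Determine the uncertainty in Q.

45.2

Let w = d + a = 74.1. δw = √(δd² + δa²) = √(1.96 + 0.0121) = 1.40, so δw/w = 0.0190.
Q is then a monomial in w, u:
δQ/Q = √((δw/w)² + (1·δu/u)²) = √(0.000359 + 0.0109) = 0.106
Q = 425, so δQ = 0.106 × 425 = 45.2.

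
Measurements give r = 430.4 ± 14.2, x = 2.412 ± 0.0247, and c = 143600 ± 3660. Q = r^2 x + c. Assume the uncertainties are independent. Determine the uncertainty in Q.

30100

Let p = r^2·x = 446800. δp/p = √((2·δr/r)² + (1·δx/x)²) = √(0.00435 + 0.000105) = 0.0668, so δp = 29800.
Q = p + c: δQ = √(δp² + δc²) = √(8.9e+08 + 1.34e+07) = 30100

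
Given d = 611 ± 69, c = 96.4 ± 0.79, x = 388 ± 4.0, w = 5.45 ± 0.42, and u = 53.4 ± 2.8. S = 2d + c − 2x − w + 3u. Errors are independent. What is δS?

138

Sums and differences: (δS)² = Σ (cᵢ δxᵢ)².
  (2·δd)² = 19000;  (δc)² = 0.624;  (2·δx)² = 64.0;  (δw)² = 0.176;  (3·δu)² = 70.6
δS = √(19200) = 138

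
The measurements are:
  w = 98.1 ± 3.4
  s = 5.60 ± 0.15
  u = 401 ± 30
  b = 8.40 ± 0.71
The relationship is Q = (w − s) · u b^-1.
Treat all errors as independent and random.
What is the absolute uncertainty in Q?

Let h = w − s = 92.5. δh = √(δw² + δs²) = √(11.6 + 0.0225) = 3.40, so δh/h = 0.0368.
Q is then a monomial in h, u, b:
δQ/Q = √((δh/h)² + (1·δu/u)² + (-1·δb/b)²) = √(0.00135 + 0.00560 + 0.00714) = 0.119
Q = 4420, so δQ = 0.119 × 4420 = 524.

524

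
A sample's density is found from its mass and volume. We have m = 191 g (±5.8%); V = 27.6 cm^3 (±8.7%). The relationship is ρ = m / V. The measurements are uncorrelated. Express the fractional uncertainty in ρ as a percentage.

ρ is a product of powers, so relative uncertainties combine in quadrature:
  (1·δm/m)² = (1×0.0580)² = 0.00336;  (-1·δV/V)² = (-1×0.0870)² = 0.00757
δρ/ρ = √(0.0109) = 0.105

10.5%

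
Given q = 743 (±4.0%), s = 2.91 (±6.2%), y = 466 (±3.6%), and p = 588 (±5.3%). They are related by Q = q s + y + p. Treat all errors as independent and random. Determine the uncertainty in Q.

Let w = q·s = 2160. δw/w = √((1·δq/q)² + (1·δs/s)²) = √(0.00160 + 0.00384) = 0.0738, so δw = 160.
Q = w + y + p: δQ = √(δw² + δy² + δp²) = √(25400 + 281 + 971) = 163

163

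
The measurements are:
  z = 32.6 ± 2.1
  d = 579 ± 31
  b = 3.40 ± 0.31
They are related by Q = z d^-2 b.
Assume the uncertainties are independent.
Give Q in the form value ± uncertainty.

Each factor contributes (exponent × relative error)² to (δQ/Q)²:
  (1·δz/z)² = (1×0.0644)² = 0.00415;  (-2·δd/d)² = (-2×0.0535)² = 0.0115;  (1·δb/b)² = (1×0.0912)² = 0.00831
δQ/Q = √(0.0239) = 0.155
Q = 0.000331, so δQ = 0.155 × 0.000331 = 5.11e-05.

(3.31 ± 0.511) × 10^-4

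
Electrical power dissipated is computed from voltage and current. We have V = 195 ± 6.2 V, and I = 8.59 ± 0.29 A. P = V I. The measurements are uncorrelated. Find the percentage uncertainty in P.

4.64%

Each factor contributes (exponent × relative error)² to (δP/P)²:
  (1·δV/V)² = (1×0.0318)² = 0.00101;  (1·δI/I)² = (1×0.0338)² = 0.00114
δP/P = √(0.00215) = 0.0464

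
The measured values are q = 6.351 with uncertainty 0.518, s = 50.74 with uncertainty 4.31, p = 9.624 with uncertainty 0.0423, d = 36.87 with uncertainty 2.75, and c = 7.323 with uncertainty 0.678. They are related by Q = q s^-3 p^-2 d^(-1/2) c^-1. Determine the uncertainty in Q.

3.37e-09

Products/powers → add relative errors in quadrature, weighted by exponent:
  (1·δq/q)² = (1×0.0816)² = 0.00665;  (-3·δs/s)² = (-3×0.0849)² = 0.0649;  (-2·δp/p)² = (-2×0.00440)² = 7.73e-05;  (−½·δd/d)² = (-0.5×0.0746)² = 0.00139;  (-1·δc/c)² = (-1×0.0926)² = 0.00857
δQ/Q = √(0.0816) = 0.286
Q = 1.18e-08, so δQ = 0.286 × 1.18e-08 = 3.37e-09.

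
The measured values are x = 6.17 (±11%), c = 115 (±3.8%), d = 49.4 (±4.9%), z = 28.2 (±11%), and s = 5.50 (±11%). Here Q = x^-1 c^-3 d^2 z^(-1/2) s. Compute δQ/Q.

For a monomial Q ∝ x^-1, c^-3, d^2, z^(-1/2), s, fractional errors add in quadrature:
  (-1·δx/x)² = (-1×0.110)² = 0.0121;  (-3·δc/c)² = (-3×0.0380)² = 0.0130;  (2·δd/d)² = (2×0.0490)² = 0.00960;  (−½·δz/z)² = (-0.5×0.110)² = 0.00302;  (1·δs/s)² = (1×0.110)² = 0.0121
δQ/Q = √(0.0498) = 0.223

0.223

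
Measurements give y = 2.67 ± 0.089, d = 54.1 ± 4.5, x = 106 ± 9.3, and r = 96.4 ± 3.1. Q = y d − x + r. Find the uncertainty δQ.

Let p = y·d = 144. δp/p = √((1·δy/y)² + (1·δd/d)²) = √(0.00111 + 0.00692) = 0.0896, so δp = 12.9.
Q = p − x + r: δQ = √(δp² + δx² + δr²) = √(168 + 86.5 + 9.61) = 16.2

16.2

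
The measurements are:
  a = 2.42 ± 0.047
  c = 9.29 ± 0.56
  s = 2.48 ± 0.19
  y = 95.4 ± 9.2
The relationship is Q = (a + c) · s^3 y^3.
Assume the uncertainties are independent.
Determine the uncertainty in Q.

Let u = a + c = 11.7. δu = √(δa² + δc²) = √(0.00221 + 0.314) = 0.562, so δu/u = 0.0480.
Q is then a monomial in u, s, y:
δQ/Q = √((δu/u)² + (3·δs/s)² + (3·δy/y)²) = √(0.00230 + 0.0528 + 0.0837) = 0.373
Q = 1.55e+08, so δQ = 0.373 × 1.55e+08 = 5.78e+07.

5.78e+07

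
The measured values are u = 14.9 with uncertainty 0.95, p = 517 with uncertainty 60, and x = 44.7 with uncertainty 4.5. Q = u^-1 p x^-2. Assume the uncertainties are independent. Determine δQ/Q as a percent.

24.1%

Since Q is a product/quotient, work with relative uncertainties:
  (-1·δu/u)² = (-1×0.0638)² = 0.00407;  (1·δp/p)² = (1×0.116)² = 0.0135;  (-2·δx/x)² = (-2×0.101)² = 0.0405
δQ/Q = √(0.0581) = 0.241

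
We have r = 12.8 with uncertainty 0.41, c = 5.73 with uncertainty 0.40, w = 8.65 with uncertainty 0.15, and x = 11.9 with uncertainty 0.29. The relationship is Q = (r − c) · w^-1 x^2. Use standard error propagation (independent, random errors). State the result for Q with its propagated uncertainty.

116 ± 11.1

Let u = r − c = 7.07. δu = √(δr² + δc²) = √(0.168 + 0.160) = 0.573, so δu/u = 0.0810.
Q is then a monomial in u, w, x:
δQ/Q = √((δu/u)² + (-1·δw/w)² + (2·δx/x)²) = √(0.00656 + 0.000301 + 0.00238) = 0.0961
Q = 116, so δQ = 0.0961 × 116 = 11.1.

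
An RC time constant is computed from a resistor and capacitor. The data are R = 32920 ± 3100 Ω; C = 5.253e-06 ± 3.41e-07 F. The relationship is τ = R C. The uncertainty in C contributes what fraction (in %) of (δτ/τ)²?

(δτ/τ)² = (1·δR/R)² + (1·δC/C)²
  R term: (1×0.0942)² = 0.00887
  C term: (1×0.0649)² = 0.00421
Total = 0.0131. Share from C = 0.00421/0.0131 = 0.322.

32.2%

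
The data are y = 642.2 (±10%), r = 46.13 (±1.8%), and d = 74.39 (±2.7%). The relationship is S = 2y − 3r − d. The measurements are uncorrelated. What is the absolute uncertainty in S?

Each term contributes (cᵢ δxᵢ)² to (δS)²:
  (2·δy)² = 16500;  (3·δr)² = 6.21;  (δd)² = 4.03
δS = √(16500) = 128

128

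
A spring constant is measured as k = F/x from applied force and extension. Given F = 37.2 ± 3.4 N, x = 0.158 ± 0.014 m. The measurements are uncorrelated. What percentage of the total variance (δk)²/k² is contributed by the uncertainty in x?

48.5%

(δk/k)² = (1·δF/F)² + (-1·δx/x)²
  F term: (1×0.0914)² = 0.00835
  x term: (-1×0.0886)² = 0.00785
Total = 0.0162. Share from x = 0.00785/0.0162 = 0.485.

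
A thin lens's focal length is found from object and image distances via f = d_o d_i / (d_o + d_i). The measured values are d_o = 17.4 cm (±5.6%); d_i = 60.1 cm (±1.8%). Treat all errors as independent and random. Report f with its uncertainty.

13.5 ± 0.589 cm

∂f/∂d_o = (d_i/(d_o+d_i))² = 0.601;  ∂f/∂d_i = (d_o/(d_o+d_i))² = 0.0504
δf = √((∂f/∂d_o · δd_o)² + (∂f/∂d_i · δd_i)²) = √(0.343 + 0.00297) = 0.589 cm
f = 13.5 cm.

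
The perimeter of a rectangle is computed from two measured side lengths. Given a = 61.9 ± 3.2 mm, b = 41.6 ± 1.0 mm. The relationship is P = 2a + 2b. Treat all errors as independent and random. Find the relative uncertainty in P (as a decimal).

0.0324

Each term contributes (cᵢ δxᵢ)² to (δP)²:
  (2·δa)² = 41.0;  (2·δb)² = 4.00
δP = √(45.0) = 6.71 mm
P = 207 mm, so δP/P = 6.71/207 = 0.0324.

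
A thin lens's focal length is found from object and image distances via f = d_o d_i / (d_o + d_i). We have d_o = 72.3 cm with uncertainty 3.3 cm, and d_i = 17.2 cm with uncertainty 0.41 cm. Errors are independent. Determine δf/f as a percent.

∂f/∂d_o = (d_i/(d_o+d_i))² = 0.0369;  ∂f/∂d_i = (d_o/(d_o+d_i))² = 0.653
δf = √((∂f/∂d_o · δd_o)² + (∂f/∂d_i · δd_i)²) = √(0.0149 + 0.0716) = 0.294 cm
f = 13.9 cm, so δf/f = 0.294/13.9 = 0.0212.

2.12%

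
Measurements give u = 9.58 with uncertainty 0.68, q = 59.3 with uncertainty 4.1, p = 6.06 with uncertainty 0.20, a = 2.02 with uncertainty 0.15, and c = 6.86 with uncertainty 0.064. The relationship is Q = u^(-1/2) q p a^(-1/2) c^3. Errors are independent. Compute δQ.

2540

Relative error in a monomial: (δQ/Q)² = Σ (nᵢ · δxᵢ/xᵢ)².
  (−½·δu/u)² = (-0.5×0.0710)² = 0.00126;  (1·δq/q)² = (1×0.0691)² = 0.00478;  (1·δp/p)² = (1×0.0330)² = 0.00109;  (−½·δa/a)² = (-0.5×0.0743)² = 0.00138;  (3·δc/c)² = (3×0.00933)² = 0.000783
δQ/Q = √(0.00929) = 0.0964
Q = 26400, so δQ = 0.0964 × 26400 = 2540.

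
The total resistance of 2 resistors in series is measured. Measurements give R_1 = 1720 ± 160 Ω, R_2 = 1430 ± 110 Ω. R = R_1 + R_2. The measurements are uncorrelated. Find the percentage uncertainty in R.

For a sum/difference, combine absolute errors in quadrature:
  (δR_1)² = 25600;  (δR_2)² = 12100
δR = √(37700) = 194 Ω
R = 3150 Ω, so δR/R = 194/3150 = 0.0616.

6.16%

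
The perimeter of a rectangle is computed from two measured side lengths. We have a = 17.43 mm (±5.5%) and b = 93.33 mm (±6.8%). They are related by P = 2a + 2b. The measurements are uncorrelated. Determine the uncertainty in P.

For a sum/difference, combine absolute errors in quadrature:
  (2·δa)² = 3.68;  (2·δb)² = 161
δP = √(165) = 12.8 mm

12.8 mm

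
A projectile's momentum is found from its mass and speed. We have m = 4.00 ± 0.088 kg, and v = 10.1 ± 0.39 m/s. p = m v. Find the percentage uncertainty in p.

4.44%

p is a product of powers, so relative uncertainties combine in quadrature:
  (1·δm/m)² = (1×0.0220)² = 0.000484;  (1·δv/v)² = (1×0.0386)² = 0.00149
δp/p = √(0.00198) = 0.0444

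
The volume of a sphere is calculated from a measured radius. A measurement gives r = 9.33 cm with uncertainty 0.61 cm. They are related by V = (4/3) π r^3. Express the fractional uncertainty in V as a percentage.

V ∝ r^3, so δV/V = |3| · δr/r = 3 × 0.0654 = 0.196.

19.6%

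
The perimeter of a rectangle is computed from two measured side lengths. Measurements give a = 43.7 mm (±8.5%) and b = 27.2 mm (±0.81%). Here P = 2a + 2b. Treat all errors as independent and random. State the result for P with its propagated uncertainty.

Absolute uncertainties add in quadrature for a linear combination:
  (2·δa)² = 55.2;  (2·δb)² = 0.194
δP = √(55.4) = 7.44 mm
P = 142 mm.

142 ± 7.44 mm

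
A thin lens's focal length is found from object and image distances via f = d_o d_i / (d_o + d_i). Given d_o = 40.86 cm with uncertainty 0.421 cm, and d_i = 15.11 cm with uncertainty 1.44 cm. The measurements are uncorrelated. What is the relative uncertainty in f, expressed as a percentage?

∂f/∂d_o = (d_i/(d_o+d_i))² = 0.0729;  ∂f/∂d_i = (d_o/(d_o+d_i))² = 0.533
δf = √((∂f/∂d_o · δd_o)² + (∂f/∂d_i · δd_i)²) = √(0.000941 + 0.589) = 0.768 cm
f = 11.03 cm, so δf/f = 0.768/11.03 = 0.0696.

6.96%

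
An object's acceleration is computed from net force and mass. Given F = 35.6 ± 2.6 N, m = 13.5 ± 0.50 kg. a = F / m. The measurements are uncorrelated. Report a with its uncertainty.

Relative error in a monomial: (δa/a)² = Σ (nᵢ · δxᵢ/xᵢ)².
  (1·δF/F)² = (1×0.0730)² = 0.00533;  (-1·δm/m)² = (-1×0.0370)² = 0.00137
δa/a = √(0.00671) = 0.0819
a = 2.64 m/s^2, so δa = 0.0819 × 2.64 = 0.216 m/s^2.

2.64 ± 0.216 m/s^2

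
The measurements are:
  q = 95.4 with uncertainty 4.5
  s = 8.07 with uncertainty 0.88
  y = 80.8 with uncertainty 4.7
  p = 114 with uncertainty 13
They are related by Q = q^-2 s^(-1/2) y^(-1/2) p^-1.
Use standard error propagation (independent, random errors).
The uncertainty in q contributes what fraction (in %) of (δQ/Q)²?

(δQ/Q)² = (-2·δq/q)² + (−½·δs/s)² + (−½·δy/y)² + (-1·δp/p)²
  q term: (-2×0.0472)² = 0.00890
  s term: (-0.5×0.109)² = 0.00297
  y term: (-0.5×0.0582)² = 0.000846
  p term: (-1×0.114)² = 0.0130
Total = 0.0257. Share from q = 0.00890/0.0257 = 0.346.

34.6%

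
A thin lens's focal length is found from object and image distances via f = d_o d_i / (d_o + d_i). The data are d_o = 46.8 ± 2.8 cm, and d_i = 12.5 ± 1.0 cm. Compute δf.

∂f/∂d_o = (d_i/(d_o+d_i))² = 0.0444;  ∂f/∂d_i = (d_o/(d_o+d_i))² = 0.623
δf = √((∂f/∂d_o · δd_o)² + (∂f/∂d_i · δd_i)²) = √(0.0155 + 0.388) = 0.635 cm

0.635 cm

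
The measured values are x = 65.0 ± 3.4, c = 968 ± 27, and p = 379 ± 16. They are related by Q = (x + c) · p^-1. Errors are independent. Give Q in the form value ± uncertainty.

Let u = x + c = 1030. δu = √(δx² + δc²) = √(11.6 + 729) = 27.2, so δu/u = 0.0263.
Q is then a monomial in u, p:
δQ/Q = √((δu/u)² + (-1·δp/p)²) = √(0.000694 + 0.00178) = 0.0498
Q = 2.73, so δQ = 0.0498 × 2.73 = 0.136.

2.73 ± 0.136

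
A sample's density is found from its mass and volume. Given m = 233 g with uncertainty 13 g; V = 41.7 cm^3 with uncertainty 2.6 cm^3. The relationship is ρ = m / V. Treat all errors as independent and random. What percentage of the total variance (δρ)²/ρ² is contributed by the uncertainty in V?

55.5%

(δρ/ρ)² = (1·δm/m)² + (-1·δV/V)²
  m term: (1×0.0558)² = 0.00311
  V term: (-1×0.0624)² = 0.00389
Total = 0.00700. Share from V = 0.00389/0.00700 = 0.555.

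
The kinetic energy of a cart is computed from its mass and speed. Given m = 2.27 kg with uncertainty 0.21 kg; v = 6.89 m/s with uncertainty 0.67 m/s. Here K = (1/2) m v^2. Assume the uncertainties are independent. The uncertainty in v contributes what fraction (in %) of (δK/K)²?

(δK/K)² = (1·δm/m)² + (2·δv/v)²
  m term: (1×0.0925)² = 0.00856
  v term: (2×0.0972)² = 0.0378
Total = 0.0464. Share from v = 0.0378/0.0464 = 0.815.

81.5%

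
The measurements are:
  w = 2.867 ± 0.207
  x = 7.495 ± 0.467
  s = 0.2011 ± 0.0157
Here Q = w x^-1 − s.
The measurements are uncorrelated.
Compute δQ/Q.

Let p = w·x^-1 = 0.3825. δp/p = √((1·δw/w)² + (-1·δx/x)²) = √(0.00521 + 0.00388) = 0.0954, so δp = 0.0365.
Q = p − s: δQ = √(δp² + δs²) = √(0.00133 + 0.000246) = 0.0397
Q = 0.1814, so δQ/Q = 0.0397/0.1814 = 0.219.

0.219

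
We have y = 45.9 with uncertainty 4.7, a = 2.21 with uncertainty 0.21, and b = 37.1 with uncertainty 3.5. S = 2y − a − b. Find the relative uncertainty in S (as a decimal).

Each term contributes (cᵢ δxᵢ)² to (δS)²:
  (2·δy)² = 88.4;  (δa)² = 0.0441;  (δb)² = 12.2
δS = √(101) = 10.0
S = 52.5, so δS/S = 10.0/52.5 = 0.191.

0.191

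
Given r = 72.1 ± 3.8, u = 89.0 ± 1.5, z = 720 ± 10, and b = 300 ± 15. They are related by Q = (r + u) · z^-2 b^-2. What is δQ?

3.69e-10

Let w = r + u = 161. δw = √(δr² + δu²) = √(14.4 + 2.25) = 4.09, so δw/w = 0.0254.
Q is then a monomial in w, z, b:
δQ/Q = √((δw/w)² + (-2·δz/z)² + (-2·δb/b)²) = √(0.000643 + 0.000772 + 0.0100) = 0.107
Q = 3.45e-09, so δQ = 0.107 × 3.45e-09 = 3.69e-10.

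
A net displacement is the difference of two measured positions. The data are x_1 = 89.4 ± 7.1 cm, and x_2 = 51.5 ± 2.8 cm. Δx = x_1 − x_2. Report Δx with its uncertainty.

Absolute uncertainties add in quadrature for a linear combination:
  (δx_1)² = 50.4;  (δx_2)² = 7.84
δΔx = √(58.2) = 7.63 cm
Δx = 37.9 cm.

37.9 ± 7.63 cm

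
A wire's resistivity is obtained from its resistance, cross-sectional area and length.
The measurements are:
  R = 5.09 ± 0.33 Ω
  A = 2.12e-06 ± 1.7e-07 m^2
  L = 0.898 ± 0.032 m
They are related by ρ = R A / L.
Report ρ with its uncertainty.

(1.20 ± 0.131) × 10^-5 Ω·m

Relative error in a monomial: (δρ/ρ)² = Σ (nᵢ · δxᵢ/xᵢ)².
  (1·δR/R)² = (1×0.0648)² = 0.00420;  (1·δA/A)² = (1×0.0802)² = 0.00643;  (-1·δL/L)² = (-1×0.0356)² = 0.00127
δρ/ρ = √(0.0119) = 0.109
ρ = 1.2e-05 Ω·m, so δρ = 0.109 × 1.2e-05 = 1.31e-06 Ω·m.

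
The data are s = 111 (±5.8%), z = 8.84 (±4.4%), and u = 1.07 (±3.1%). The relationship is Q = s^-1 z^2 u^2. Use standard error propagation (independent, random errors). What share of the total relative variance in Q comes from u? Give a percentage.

25.7%

(δQ/Q)² = (-1·δs/s)² + (2·δz/z)² + (2·δu/u)²
  s term: (-1×0.0580)² = 0.00336
  z term: (2×0.0440)² = 0.00774
  u term: (2×0.0310)² = 0.00384
Total = 0.0150. Share from u = 0.00384/0.0150 = 0.257.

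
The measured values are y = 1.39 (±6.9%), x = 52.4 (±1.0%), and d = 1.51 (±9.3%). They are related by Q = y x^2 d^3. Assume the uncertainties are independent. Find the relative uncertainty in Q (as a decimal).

0.288

Each factor contributes (exponent × relative error)² to (δQ/Q)²:
  (1·δy/y)² = (1×0.0690)² = 0.00476;  (2·δx/x)² = (2×0.0100)² = 0.000400;  (3·δd/d)² = (3×0.0930)² = 0.0778
δQ/Q = √(0.0830) = 0.288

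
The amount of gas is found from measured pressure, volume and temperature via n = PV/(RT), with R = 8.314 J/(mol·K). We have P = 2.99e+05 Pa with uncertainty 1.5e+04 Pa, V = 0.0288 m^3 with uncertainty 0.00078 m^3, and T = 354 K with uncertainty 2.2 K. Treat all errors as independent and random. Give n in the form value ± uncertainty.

2.93 ± 0.168 mol

Relative error in a monomial: (δn/n)² = Σ (nᵢ · δxᵢ/xᵢ)².
  (1·δP/P)² = (1×0.0502)² = 0.00252;  (1·δV/V)² = (1×0.0271)² = 0.000734;  (-1·δT/T)² = (-1×0.00621)² = 3.86e-05
δn/n = √(0.00329) = 0.0573
n = 2.93 mol, so δn = 0.0573 × 2.93 = 0.168 mol.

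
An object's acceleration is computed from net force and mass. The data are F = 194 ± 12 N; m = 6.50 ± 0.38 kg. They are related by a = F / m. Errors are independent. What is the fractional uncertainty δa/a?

0.0851

For a monomial a ∝ F, m^-1, fractional errors add in quadrature:
  (1·δF/F)² = (1×0.0619)² = 0.00383;  (-1·δm/m)² = (-1×0.0585)² = 0.00342
δa/a = √(0.00724) = 0.0851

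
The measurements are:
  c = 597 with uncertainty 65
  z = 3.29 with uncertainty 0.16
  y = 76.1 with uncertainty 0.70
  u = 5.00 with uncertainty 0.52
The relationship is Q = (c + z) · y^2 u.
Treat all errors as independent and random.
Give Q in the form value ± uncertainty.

Let w = c + z = 600. δw = √(δc² + δz²) = √(4220 + 0.0256) = 65.0, so δw/w = 0.108.
Q is then a monomial in w, y, u:
δQ/Q = √((δw/w)² + (2·δy/y)² + (1·δu/u)²) = √(0.0117 + 0.000338 + 0.0108) = 0.151
Q = 1.74e+07, so δQ = 0.151 × 1.74e+07 = 2.63e+06.

(1.74 ± 0.263) × 10^7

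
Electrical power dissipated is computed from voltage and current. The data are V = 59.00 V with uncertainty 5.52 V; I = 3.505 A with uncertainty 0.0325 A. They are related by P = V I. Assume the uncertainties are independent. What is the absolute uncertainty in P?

P is a product of powers, so relative uncertainties combine in quadrature:
  (1·δV/V)² = (1×0.0936)² = 0.00875;  (1·δI/I)² = (1×0.00927)² = 8.6e-05
δP/P = √(0.00884) = 0.0940
P = 206.8 W, so δP = 0.0940 × 206.8 = 19.4 W.

19.4 W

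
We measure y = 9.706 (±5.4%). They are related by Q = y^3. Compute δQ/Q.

Q ∝ y^3, so δQ/Q = |3| · δy/y = 3 × 0.0540 = 0.162.

0.162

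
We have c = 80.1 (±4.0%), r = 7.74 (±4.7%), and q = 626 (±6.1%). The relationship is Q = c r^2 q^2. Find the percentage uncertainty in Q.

15.9%

For a monomial Q ∝ c, r^2, q^2, fractional errors add in quadrature:
  (1·δc/c)² = (1×0.0400)² = 0.00160;  (2·δr/r)² = (2×0.0470)² = 0.00884;  (2·δq/q)² = (2×0.0610)² = 0.0149
δQ/Q = √(0.0253) = 0.159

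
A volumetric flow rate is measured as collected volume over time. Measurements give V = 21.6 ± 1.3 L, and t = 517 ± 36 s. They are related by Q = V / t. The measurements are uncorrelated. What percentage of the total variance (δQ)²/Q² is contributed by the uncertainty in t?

57.2%

(δQ/Q)² = (1·δV/V)² + (-1·δt/t)²
  V term: (1×0.0602)² = 0.00362
  t term: (-1×0.0696)² = 0.00485
Total = 0.00847. Share from t = 0.00485/0.00847 = 0.572.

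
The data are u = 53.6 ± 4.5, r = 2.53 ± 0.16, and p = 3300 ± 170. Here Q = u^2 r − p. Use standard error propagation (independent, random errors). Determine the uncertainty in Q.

Let w = u^2·r = 7270. δw/w = √((2·δu/u)² + (1·δr/r)²) = √(0.0282 + 0.00400) = 0.179, so δw = 1300.
Q = w − p: δQ = √(δw² + δp²) = √(1.7e+06 + 28900) = 1320

1320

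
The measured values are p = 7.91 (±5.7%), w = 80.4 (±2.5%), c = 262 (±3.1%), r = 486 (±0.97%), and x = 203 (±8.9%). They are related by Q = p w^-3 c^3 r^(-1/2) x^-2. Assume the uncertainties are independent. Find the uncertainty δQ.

Relative error in a monomial: (δQ/Q)² = Σ (nᵢ · δxᵢ/xᵢ)².
  (1·δp/p)² = (1×0.0570)² = 0.00325;  (-3·δw/w)² = (-3×0.0250)² = 0.00563;  (3·δc/c)² = (3×0.0310)² = 0.00865;  (−½·δr/r)² = (-0.5×0.00970)² = 2.35e-05;  (-2·δx/x)² = (-2×0.0890)² = 0.0317
δQ/Q = √(0.0492) = 0.222
Q = 0.000301, so δQ = 0.222 × 0.000301 = 6.69e-05.

6.69e-05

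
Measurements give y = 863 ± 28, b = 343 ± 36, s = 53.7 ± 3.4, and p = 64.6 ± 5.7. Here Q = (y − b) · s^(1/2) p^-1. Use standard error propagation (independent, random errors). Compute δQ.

7.57

Let u = y − b = 520. δu = √(δy² + δb²) = √(784 + 1300) = 45.6, so δu/u = 0.0877.
Q is then a monomial in u, s, p:
δQ/Q = √((δu/u)² + (½·δs/s)² + (-1·δp/p)²) = √(0.00769 + 0.00100 + 0.00779) = 0.128
Q = 59.0, so δQ = 0.128 × 59.0 = 7.57.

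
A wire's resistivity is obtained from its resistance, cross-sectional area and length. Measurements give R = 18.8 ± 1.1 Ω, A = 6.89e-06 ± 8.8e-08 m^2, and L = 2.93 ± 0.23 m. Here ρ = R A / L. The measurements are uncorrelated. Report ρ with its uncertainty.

Products/powers → add relative errors in quadrature, weighted by exponent:
  (1·δR/R)² = (1×0.0585)² = 0.00342;  (1·δA/A)² = (1×0.0128)² = 0.000163;  (-1·δL/L)² = (-1×0.0785)² = 0.00616
δρ/ρ = √(0.00975) = 0.0987
ρ = 4.42e-05 Ω·m, so δρ = 0.0987 × 4.42e-05 = 4.36e-06 Ω·m.

(4.42 ± 0.436) × 10^-5 Ω·m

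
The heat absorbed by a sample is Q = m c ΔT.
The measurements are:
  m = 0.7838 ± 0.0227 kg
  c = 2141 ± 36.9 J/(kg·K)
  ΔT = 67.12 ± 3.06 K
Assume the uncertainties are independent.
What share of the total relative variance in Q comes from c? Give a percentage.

9.24%

(δQ/Q)² = (1·δm/m)² + (1·δc/c)² + (1·δΔT/ΔT)²
  m term: (1×0.0290)² = 0.000839
  c term: (1×0.0172)² = 0.000297
  ΔT term: (1×0.0456)² = 0.00208
Total = 0.00321. Share from c = 0.000297/0.00321 = 0.0924.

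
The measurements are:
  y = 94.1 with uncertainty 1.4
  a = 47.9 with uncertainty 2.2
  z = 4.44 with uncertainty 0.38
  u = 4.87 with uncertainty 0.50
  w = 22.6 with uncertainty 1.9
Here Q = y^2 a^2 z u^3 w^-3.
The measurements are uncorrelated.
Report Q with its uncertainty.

Each factor contributes (exponent × relative error)² to (δQ/Q)²:
  (2·δy/y)² = (2×0.0149)² = 0.000885;  (2·δa/a)² = (2×0.0459)² = 0.00844;  (1·δz/z)² = (1×0.0856)² = 0.00732;  (3·δu/u)² = (3×0.103)² = 0.0949;  (-3·δw/w)² = (-3×0.0841)² = 0.0636
δQ/Q = √(0.175) = 0.418
Q = 9.03e+05, so δQ = 0.418 × 9.03e+05 = 3.78e+05.

(9.03 ± 3.78) × 10^5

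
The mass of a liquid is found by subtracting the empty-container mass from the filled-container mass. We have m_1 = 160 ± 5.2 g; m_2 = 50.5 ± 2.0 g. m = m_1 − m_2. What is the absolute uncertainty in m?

5.57 g

For a sum/difference, combine absolute errors in quadrature:
  (δm_1)² = 27.0;  (δm_2)² = 4.00
δm = √(31.0) = 5.57 g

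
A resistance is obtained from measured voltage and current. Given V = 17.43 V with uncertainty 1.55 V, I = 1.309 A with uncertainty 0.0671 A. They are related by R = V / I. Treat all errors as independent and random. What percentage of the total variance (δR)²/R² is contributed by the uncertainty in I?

(δR/R)² = (1·δV/V)² + (-1·δI/I)²
  V term: (1×0.0889)² = 0.00791
  I term: (-1×0.0513)² = 0.00263
Total = 0.0105. Share from I = 0.00263/0.0105 = 0.249.

24.9%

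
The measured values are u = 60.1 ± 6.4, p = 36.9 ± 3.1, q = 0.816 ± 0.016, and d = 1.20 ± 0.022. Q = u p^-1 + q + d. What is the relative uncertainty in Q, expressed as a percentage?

Let w = u·p^-1 = 1.63. δw/w = √((1·δu/u)² + (-1·δp/p)²) = √(0.0113 + 0.00706) = 0.136, so δw = 0.221.
Q = w + q + d: δQ = √(δw² + δq² + δd²) = √(0.0488 + 0.000256 + 0.000484) = 0.223
Q = 3.64, so δQ/Q = 0.223/3.64 = 0.0611.

6.11%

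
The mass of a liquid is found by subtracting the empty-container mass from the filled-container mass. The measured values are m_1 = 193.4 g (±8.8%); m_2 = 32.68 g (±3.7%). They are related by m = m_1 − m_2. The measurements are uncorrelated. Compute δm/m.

0.106

Each term contributes (cᵢ δxᵢ)² to (δm)²:
  (δm_1)² = 290;  (δm_2)² = 1.46
δm = √(291) = 17.1 g
m = 160.7 g, so δm/m = 17.1/160.7 = 0.106.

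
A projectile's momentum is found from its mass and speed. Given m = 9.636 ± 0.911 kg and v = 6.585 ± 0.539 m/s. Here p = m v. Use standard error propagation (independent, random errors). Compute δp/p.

0.125

Each factor contributes (exponent × relative error)² to (δp/p)²:
  (1·δm/m)² = (1×0.0945)² = 0.00894;  (1·δv/v)² = (1×0.0819)² = 0.00670
δp/p = √(0.0156) = 0.125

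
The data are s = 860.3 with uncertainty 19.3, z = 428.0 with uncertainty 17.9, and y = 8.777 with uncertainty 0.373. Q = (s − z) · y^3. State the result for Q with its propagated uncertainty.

292300 ± 41300

Let u = s − z = 432.3. δu = √(δs² + δz²) = √(372 + 320) = 26.3, so δu/u = 0.0609.
Q is then a monomial in u, y:
δQ/Q = √((δu/u)² + (3·δy/y)²) = √(0.00371 + 0.0163) = 0.141
Q = 292300, so δQ = 0.141 × 292300 = 41300.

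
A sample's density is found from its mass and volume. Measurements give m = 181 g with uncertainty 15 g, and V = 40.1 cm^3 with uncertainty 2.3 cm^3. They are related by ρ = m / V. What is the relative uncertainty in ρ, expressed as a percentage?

For a monomial ρ ∝ m, V^-1, fractional errors add in quadrature:
  (1·δm/m)² = (1×0.0829)² = 0.00687;  (-1·δV/V)² = (-1×0.0574)² = 0.00329
δρ/ρ = √(0.0102) = 0.101

10.1%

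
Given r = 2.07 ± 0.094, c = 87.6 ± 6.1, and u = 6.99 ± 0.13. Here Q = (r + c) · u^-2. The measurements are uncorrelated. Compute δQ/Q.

0.0775

Let w = r + c = 89.7. δw = √(δr² + δc²) = √(0.00884 + 37.2) = 6.10, so δw/w = 0.0680.
Q is then a monomial in w, u:
δQ/Q = √((δw/w)² + (-2·δu/u)²) = √(0.00463 + 0.00138) = 0.0775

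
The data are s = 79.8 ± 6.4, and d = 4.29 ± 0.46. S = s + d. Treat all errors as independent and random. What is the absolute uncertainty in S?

6.42

S is a linear combination, so absolute uncertainties add in quadrature:
  (δs)² = 41.0;  (δd)² = 0.212
δS = √(41.2) = 6.42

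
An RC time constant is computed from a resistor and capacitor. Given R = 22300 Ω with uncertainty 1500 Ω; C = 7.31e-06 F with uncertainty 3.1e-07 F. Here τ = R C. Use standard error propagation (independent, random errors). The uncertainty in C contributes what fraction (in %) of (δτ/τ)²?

28.4%

(δτ/τ)² = (1·δR/R)² + (1·δC/C)²
  R term: (1×0.0673)² = 0.00452
  C term: (1×0.0424)² = 0.00180
Total = 0.00632. Share from C = 0.00180/0.00632 = 0.284.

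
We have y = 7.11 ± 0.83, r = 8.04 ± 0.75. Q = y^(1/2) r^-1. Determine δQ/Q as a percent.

Relative error in a monomial: (δQ/Q)² = Σ (nᵢ · δxᵢ/xᵢ)².
  (½·δy/y)² = (0.5×0.117)² = 0.00341;  (-1·δr/r)² = (-1×0.0933)² = 0.00870
δQ/Q = √(0.0121) = 0.110

11.0%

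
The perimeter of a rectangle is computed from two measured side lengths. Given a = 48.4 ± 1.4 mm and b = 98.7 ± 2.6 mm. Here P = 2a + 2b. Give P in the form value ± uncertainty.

For a sum/difference, combine absolute errors in quadrature:
  (2·δa)² = 7.84;  (2·δb)² = 27.0
δP = √(34.9) = 5.91 mm
P = 294 mm.

294 ± 5.91 mm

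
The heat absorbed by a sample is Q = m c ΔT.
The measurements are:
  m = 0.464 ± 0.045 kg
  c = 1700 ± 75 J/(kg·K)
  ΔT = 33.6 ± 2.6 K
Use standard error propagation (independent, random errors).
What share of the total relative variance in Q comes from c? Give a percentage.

11.2%

(δQ/Q)² = (1·δm/m)² + (1·δc/c)² + (1·δΔT/ΔT)²
  m term: (1×0.0970)² = 0.00941
  c term: (1×0.0441)² = 0.00195
  ΔT term: (1×0.0774)² = 0.00599
Total = 0.0173. Share from c = 0.00195/0.0173 = 0.112.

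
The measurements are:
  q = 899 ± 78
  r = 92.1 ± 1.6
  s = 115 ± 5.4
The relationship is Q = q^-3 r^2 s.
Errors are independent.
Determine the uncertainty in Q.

Products/powers → add relative errors in quadrature, weighted by exponent:
  (-3·δq/q)² = (-3×0.0868)² = 0.0678;  (2·δr/r)² = (2×0.0174)² = 0.00121;  (1·δs/s)² = (1×0.0470)² = 0.00220
δQ/Q = √(0.0712) = 0.267
Q = 0.00134, so δQ = 0.267 × 0.00134 = 0.000358.

0.000358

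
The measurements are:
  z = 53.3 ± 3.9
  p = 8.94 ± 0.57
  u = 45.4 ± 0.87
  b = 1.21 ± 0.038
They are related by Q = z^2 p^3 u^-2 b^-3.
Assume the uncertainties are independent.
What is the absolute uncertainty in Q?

For a monomial Q ∝ z^2, p^3, u^-2, b^-3, fractional errors add in quadrature:
  (2·δz/z)² = (2×0.0732)² = 0.0214;  (3·δp/p)² = (3×0.0638)² = 0.0366;  (-2·δu/u)² = (-2×0.0192)² = 0.00147;  (-3·δb/b)² = (-3×0.0314)² = 0.00888
δQ/Q = √(0.0683) = 0.261
Q = 556, so δQ = 0.261 × 556 = 145.

145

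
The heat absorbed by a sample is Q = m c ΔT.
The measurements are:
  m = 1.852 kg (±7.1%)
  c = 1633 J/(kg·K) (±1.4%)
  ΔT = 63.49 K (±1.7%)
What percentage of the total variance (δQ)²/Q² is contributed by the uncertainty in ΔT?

5.23%

(δQ/Q)² = (1·δm/m)² + (1·δc/c)² + (1·δΔT/ΔT)²
  m term: (1×0.0710)² = 0.00504
  c term: (1×0.0140)² = 0.000196
  ΔT term: (1×0.0170)² = 0.000289
Total = 0.00553. Share from ΔT = 0.000289/0.00553 = 0.0523.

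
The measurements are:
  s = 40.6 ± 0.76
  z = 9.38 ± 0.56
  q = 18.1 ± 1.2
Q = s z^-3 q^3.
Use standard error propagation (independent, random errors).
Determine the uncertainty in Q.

78.3

Since Q is a product/quotient, work with relative uncertainties:
  (1·δs/s)² = (1×0.0187)² = 0.000350;  (-3·δz/z)² = (-3×0.0597)² = 0.0321;  (3·δq/q)² = (3×0.0663)² = 0.0396
δQ/Q = √(0.0720) = 0.268
Q = 292, so δQ = 0.268 × 292 = 78.3.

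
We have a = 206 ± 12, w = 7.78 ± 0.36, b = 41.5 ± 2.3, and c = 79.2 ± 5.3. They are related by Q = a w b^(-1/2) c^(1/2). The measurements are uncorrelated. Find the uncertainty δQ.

191

Since Q is a product/quotient, work with relative uncertainties:
  (1·δa/a)² = (1×0.0583)² = 0.00339;  (1·δw/w)² = (1×0.0463)² = 0.00214;  (−½·δb/b)² = (-0.5×0.0554)² = 0.000768;  (½·δc/c)² = (0.5×0.0669)² = 0.00112
δQ/Q = √(0.00742) = 0.0862
Q = 2210, so δQ = 0.0862 × 2210 = 191.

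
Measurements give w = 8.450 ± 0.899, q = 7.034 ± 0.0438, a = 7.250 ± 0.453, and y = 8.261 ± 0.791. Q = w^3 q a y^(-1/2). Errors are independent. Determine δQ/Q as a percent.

32.9%

Q is a product of powers, so relative uncertainties combine in quadrature:
  (3·δw/w)² = (3×0.106)² = 0.102;  (1·δq/q)² = (1×0.00623)² = 3.88e-05;  (1·δa/a)² = (1×0.0625)² = 0.00390;  (−½·δy/y)² = (-0.5×0.0958)² = 0.00229
δQ/Q = √(0.108) = 0.329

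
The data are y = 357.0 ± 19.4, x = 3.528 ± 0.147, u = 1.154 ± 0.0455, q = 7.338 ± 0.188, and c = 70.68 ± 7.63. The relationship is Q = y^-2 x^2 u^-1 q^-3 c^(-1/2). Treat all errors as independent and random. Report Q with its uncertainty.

(2.548 ± 0.435) × 10^-8

Since Q is a product/quotient, work with relative uncertainties:
  (-2·δy/y)² = (-2×0.0543)² = 0.0118;  (2·δx/x)² = (2×0.0417)² = 0.00694;  (-1·δu/u)² = (-1×0.0394)² = 0.00155;  (-3·δq/q)² = (-3×0.0256)² = 0.00591;  (−½·δc/c)² = (-0.5×0.108)² = 0.00291
δQ/Q = √(0.0291) = 0.171
Q = 2.548e-08, so δQ = 0.171 × 2.548e-08 = 4.35e-09.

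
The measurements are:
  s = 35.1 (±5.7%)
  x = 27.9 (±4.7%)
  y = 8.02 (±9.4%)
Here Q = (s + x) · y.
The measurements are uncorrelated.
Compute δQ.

51.2

Let u = s + x = 63.0. δu = √(δs² + δx²) = √(4.00 + 1.72) = 2.39, so δu/u = 0.0380.
Q is then a monomial in u, y:
δQ/Q = √((δu/u)² + (1·δy/y)²) = √(0.00144 + 0.00884) = 0.101
Q = 505, so δQ = 0.101 × 505 = 51.2.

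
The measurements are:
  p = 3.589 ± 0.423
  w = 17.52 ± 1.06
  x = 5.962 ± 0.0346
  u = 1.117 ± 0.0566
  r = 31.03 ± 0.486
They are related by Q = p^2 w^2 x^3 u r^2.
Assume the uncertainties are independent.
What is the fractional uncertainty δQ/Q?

0.272

Relative error in a monomial: (δQ/Q)² = Σ (nᵢ · δxᵢ/xᵢ)².
  (2·δp/p)² = (2×0.118)² = 0.0556;  (2·δw/w)² = (2×0.0605)² = 0.0146;  (3·δx/x)² = (3×0.00580)² = 0.000303;  (1·δu/u)² = (1×0.0507)² = 0.00257;  (2·δr/r)² = (2×0.0157)² = 0.000981
δQ/Q = √(0.0741) = 0.272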